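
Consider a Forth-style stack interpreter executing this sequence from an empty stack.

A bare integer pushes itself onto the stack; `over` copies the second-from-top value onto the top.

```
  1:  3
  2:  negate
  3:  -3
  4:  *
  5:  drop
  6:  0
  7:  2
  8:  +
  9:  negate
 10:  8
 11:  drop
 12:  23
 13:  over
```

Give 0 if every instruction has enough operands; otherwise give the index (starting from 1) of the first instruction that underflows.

3      : [3]
negate : [-3]
-3     : [-3, -3]
*      : [9]
drop   : []
0      : [0]
2      : [0, 2]
+      : [2]
negate : [-2]
8      : [-2, 8]
drop   : [-2]
23     : [-2, 23]
over   : [-2, 23, -2]

0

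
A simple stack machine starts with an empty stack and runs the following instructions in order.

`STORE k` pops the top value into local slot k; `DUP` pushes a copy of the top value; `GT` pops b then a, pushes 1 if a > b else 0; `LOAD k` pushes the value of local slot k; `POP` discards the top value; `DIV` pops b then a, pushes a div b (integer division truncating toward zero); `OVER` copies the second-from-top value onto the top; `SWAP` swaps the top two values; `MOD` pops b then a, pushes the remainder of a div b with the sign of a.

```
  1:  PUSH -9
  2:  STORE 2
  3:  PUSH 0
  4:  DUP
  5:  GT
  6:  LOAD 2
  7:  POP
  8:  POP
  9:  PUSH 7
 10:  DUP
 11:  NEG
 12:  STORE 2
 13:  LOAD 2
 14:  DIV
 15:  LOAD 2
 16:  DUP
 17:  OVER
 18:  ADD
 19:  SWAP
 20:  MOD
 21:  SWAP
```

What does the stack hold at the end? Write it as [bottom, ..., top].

PUSH -9  [-9]
STORE 2  []
PUSH 0   [0]
DUP      [0, 0]
GT       [0]
LOAD 2   [0, -9]
POP      [0]
POP      []
PUSH 7   [7]
DUP      [7, 7]
NEG      [7, -7]
STORE 2  [7]
LOAD 2   [7, -7]
DIV      [-1]
LOAD 2   [-1, -7]
DUP      [-1, -7, -7]
OVER     [-1, -7, -7, -7]
ADD      [-1, -7, -14]
SWAP     [-1, -14, -7]
MOD      [-1, 0]
SWAP     [0, -1]

[0, -1]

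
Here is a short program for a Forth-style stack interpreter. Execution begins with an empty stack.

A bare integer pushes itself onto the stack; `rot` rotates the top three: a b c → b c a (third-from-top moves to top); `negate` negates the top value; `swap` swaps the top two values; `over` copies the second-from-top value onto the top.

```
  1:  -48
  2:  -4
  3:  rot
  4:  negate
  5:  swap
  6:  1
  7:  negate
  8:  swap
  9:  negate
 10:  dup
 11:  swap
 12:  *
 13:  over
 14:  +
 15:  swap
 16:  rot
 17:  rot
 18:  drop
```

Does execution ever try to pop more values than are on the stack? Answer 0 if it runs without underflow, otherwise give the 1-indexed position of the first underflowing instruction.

3

-48 : [-48]
-4  : [-48, -4]
rot  — needs 3 operands, stack has 2 → underflow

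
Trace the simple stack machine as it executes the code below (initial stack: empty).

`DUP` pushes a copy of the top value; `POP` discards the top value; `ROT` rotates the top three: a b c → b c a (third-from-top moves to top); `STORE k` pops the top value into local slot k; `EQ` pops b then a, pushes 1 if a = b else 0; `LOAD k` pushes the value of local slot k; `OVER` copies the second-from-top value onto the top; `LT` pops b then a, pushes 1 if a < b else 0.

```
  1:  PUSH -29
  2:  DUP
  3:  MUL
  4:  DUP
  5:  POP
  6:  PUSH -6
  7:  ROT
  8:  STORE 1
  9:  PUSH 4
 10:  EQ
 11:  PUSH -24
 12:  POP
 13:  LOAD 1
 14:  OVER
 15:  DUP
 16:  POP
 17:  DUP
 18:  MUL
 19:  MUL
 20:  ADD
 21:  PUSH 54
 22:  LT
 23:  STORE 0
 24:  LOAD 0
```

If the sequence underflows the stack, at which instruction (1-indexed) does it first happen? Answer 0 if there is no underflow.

7

PUSH -29 : [-29]
DUP      : [-29, -29]
MUL      : [841]
DUP      : [841, 841]
POP      : [841]
PUSH -6  : [841, -6]
ROT  — needs 3 operands, stack has 2 → underflow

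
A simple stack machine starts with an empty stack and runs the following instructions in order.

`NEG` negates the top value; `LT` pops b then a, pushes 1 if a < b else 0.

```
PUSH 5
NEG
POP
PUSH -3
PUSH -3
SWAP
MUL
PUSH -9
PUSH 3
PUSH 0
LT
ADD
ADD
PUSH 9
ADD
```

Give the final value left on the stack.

9

PUSH 5  : 5
NEG     : -5
POP     : (empty)
PUSH -3 : -3
PUSH -3 : -3 -3
SWAP    : -3 -3
MUL     : 9
PUSH -9 : 9 -9
PUSH 3  : 9 -9 3
PUSH 0  : 9 -9 3 0
LT      : 9 -9 0
ADD     : 9 -9
ADD     : 0
PUSH 9  : 0 9
ADD     : 9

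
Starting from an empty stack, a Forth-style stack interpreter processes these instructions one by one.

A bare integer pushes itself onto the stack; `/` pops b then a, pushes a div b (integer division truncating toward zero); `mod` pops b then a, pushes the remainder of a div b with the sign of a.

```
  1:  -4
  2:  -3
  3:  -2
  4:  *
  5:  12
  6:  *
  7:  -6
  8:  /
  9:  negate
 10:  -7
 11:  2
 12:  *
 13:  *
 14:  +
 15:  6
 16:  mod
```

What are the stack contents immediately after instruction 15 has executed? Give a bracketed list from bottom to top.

[-172, 6]

-4     -> [-4]
-3     -> [-4, -3]
-2     -> [-4, -3, -2]
*      -> [-4, 6]
12     -> [-4, 6, 12]
*      -> [-4, 72]
-6     -> [-4, 72, -6]
/      -> [-4, -12]
negate -> [-4, 12]
-7     -> [-4, 12, -7]
2      -> [-4, 12, -7, 2]
*      -> [-4, 12, -14]
*      -> [-4, -168]
+      -> [-172]
6      -> [-172, 6]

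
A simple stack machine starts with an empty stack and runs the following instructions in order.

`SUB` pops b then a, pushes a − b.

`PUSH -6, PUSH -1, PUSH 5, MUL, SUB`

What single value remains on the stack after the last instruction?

-1

PUSH -6 : [-6]
PUSH -1 : [-6, -1]
PUSH 5  : [-6, -1, 5]
MUL     : [-6, -5]
SUB     : [-1]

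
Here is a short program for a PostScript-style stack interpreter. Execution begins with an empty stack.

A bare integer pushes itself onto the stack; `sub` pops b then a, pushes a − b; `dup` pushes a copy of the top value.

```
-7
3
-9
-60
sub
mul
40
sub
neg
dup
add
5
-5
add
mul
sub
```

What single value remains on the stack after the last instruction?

-7  -> -7
3   -> -7 3
-9  -> -7 3 -9
-60 -> -7 3 -9 -60
sub -> -7 3 51
mul -> -7 153
40  -> -7 153 40
sub -> -7 113
neg -> -7 -113
dup -> -7 -113 -113
add -> -7 -226
5   -> -7 -226 5
-5  -> -7 -226 5 -5
add -> -7 -226 0
mul -> -7 0
sub -> -7

-7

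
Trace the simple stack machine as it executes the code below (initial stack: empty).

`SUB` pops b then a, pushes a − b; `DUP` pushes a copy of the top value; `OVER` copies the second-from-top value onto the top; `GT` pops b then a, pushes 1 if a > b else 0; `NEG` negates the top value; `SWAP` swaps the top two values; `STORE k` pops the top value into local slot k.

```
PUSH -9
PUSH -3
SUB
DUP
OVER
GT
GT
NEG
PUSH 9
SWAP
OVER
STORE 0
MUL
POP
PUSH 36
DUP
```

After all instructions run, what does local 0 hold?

PUSH -9  -9
PUSH -3  -9 -3
SUB      -6
DUP      -6 -6
OVER     -6 -6 -6
GT       -6 0
GT       0
NEG      0
PUSH 9   0 9
SWAP     9 0
OVER     9 0 9
STORE 0  9 0
MUL      0
POP      (empty)
PUSH 36  36
DUP      36 36

9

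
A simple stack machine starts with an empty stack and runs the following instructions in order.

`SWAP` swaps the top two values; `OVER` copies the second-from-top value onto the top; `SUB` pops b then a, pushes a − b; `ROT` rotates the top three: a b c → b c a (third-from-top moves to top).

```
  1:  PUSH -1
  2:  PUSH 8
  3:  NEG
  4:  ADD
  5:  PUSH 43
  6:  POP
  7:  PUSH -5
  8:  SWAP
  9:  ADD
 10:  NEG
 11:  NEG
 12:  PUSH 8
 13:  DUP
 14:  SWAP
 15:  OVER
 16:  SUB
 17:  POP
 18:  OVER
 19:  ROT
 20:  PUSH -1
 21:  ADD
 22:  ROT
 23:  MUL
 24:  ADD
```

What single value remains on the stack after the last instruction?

-134

PUSH -1 : -1
PUSH 8  : -1 8
NEG     : -1 -8
ADD     : -9
PUSH 43 : -9 43
POP     : -9
PUSH -5 : -9 -5
SWAP    : -5 -9
ADD     : -14
NEG     : 14
NEG     : -14
PUSH 8  : -14 8
DUP     : -14 8 8
SWAP    : -14 8 8
OVER    : -14 8 8 8
SUB     : -14 8 0
POP     : -14 8
OVER    : -14 8 -14
ROT     : 8 -14 -14
PUSH -1 : 8 -14 -14 -1
ADD     : 8 -14 -15
ROT     : -14 -15 8
MUL     : -14 -120
ADD     : -134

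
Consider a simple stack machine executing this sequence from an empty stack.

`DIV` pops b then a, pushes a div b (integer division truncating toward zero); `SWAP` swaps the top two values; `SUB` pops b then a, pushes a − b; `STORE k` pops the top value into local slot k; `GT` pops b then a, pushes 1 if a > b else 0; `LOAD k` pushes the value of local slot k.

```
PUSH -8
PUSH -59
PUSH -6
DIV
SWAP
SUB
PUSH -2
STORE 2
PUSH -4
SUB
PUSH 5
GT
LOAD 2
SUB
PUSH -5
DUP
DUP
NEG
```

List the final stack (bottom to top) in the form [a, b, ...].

[3, -5, -5, 5]

PUSH -8   -8
PUSH -59  -8 -59
PUSH -6   -8 -59 -6
DIV       -8 9
SWAP      9 -8
SUB       17
PUSH -2   17 -2
STORE 2   17
PUSH -4   17 -4
SUB       21
PUSH 5    21 5
GT        1
LOAD 2    1 -2
SUB       3
PUSH -5   3 -5
DUP       3 -5 -5
DUP       3 -5 -5 -5
NEG       3 -5 -5 5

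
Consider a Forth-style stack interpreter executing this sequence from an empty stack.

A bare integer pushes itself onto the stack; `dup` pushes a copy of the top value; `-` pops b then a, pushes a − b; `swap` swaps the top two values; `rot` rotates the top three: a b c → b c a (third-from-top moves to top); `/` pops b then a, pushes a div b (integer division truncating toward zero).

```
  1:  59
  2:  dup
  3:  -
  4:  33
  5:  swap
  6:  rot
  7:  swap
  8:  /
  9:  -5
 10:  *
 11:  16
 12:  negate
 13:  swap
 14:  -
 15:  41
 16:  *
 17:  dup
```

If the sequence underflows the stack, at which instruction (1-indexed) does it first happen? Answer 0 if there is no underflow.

6

59   → 59
dup  → 59 59
-    → 0
33   → 0 33
swap → 33 0
rot  — needs 3 operands, stack has 2 → underflow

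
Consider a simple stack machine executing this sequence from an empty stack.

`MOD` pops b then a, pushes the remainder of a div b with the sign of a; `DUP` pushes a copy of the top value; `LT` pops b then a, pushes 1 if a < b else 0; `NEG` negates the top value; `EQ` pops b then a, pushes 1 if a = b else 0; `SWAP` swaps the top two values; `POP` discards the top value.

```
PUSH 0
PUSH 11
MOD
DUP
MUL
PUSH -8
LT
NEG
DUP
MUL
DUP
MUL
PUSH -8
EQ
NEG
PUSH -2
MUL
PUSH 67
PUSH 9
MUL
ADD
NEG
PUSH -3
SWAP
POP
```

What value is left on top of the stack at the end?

-3

PUSH 0   0
PUSH 11  0 11
MOD      0
DUP      0 0
MUL      0
PUSH -8  0 -8
LT       0
NEG      0
DUP      0 0
MUL      0
DUP      0 0
MUL      0
PUSH -8  0 -8
EQ       0
NEG      0
PUSH -2  0 -2
MUL      0
PUSH 67  0 67
PUSH 9   0 67 9
MUL      0 603
ADD      603
NEG      -603
PUSH -3  -603 -3
SWAP     -3 -603
POP      -3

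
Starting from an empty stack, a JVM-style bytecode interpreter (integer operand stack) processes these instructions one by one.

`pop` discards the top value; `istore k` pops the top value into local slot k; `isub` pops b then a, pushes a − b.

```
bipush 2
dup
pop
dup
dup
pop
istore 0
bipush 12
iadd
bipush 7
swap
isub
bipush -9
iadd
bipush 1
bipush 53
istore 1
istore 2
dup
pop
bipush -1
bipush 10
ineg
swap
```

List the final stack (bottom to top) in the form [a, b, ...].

[-16, -10, -1]

bipush 2   [2]
dup        [2, 2]
pop        [2]
dup        [2, 2]
dup        [2, 2, 2]
pop        [2, 2]
istore 0   [2]
bipush 12  [2, 12]
iadd       [14]
bipush 7   [14, 7]
swap       [7, 14]
isub       [-7]
bipush -9  [-7, -9]
iadd       [-16]
bipush 1   [-16, 1]
bipush 53  [-16, 1, 53]
istore 1   [-16, 1]
istore 2   [-16]
dup        [-16, -16]
pop        [-16]
bipush -1  [-16, -1]
bipush 10  [-16, -1, 10]
ineg       [-16, -1, -10]
swap       [-16, -10, -1]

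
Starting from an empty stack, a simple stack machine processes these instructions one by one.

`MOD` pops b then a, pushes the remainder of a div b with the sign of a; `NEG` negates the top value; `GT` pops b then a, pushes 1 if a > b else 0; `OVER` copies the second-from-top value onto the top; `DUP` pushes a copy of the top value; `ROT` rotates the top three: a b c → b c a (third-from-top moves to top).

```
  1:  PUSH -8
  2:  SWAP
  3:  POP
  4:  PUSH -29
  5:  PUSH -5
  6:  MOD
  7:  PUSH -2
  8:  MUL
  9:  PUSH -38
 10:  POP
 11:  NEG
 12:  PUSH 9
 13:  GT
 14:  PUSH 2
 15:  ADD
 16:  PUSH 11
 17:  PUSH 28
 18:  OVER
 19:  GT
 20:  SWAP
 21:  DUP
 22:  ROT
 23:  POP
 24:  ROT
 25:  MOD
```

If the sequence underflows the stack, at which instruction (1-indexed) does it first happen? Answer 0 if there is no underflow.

2

PUSH -8 -> [-8]
SWAP  — needs 2 operands, stack has 1 → underflow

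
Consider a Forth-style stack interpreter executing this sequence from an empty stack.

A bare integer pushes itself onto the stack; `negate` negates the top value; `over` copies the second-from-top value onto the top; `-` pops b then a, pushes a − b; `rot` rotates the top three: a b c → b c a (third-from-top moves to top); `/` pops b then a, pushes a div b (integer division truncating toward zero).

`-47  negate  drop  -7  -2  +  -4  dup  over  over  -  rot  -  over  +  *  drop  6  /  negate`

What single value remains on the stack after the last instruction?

1

-47    -> [-47]
negate -> [47]
drop   -> []
-7     -> [-7]
-2     -> [-7, -2]
+      -> [-9]
-4     -> [-9, -4]
dup    -> [-9, -4, -4]
over   -> [-9, -4, -4, -4]
over   -> [-9, -4, -4, -4, -4]
-      -> [-9, -4, -4, 0]
rot    -> [-9, -4, 0, -4]
-      -> [-9, -4, 4]
over   -> [-9, -4, 4, -4]
+      -> [-9, -4, 0]
*      -> [-9, 0]
drop   -> [-9]
6      -> [-9, 6]
/      -> [-1]
negate -> [1]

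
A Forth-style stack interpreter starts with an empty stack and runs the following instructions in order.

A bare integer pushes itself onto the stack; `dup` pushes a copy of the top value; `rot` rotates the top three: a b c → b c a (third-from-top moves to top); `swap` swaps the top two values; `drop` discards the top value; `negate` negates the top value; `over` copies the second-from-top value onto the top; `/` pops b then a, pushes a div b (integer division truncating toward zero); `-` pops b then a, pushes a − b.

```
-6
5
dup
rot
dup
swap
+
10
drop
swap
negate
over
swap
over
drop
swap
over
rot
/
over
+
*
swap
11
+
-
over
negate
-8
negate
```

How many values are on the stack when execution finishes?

4

-6     : -6
5      : -6 5
dup    : -6 5 5
rot    : 5 5 -6
dup    : 5 5 -6 -6
swap   : 5 5 -6 -6
+      : 5 5 -12
10     : 5 5 -12 10
drop   : 5 5 -12
swap   : 5 -12 5
negate : 5 -12 -5
over   : 5 -12 -5 -12
swap   : 5 -12 -12 -5
over   : 5 -12 -12 -5 -12
drop   : 5 -12 -12 -5
swap   : 5 -12 -5 -12
over   : 5 -12 -5 -12 -5
rot    : 5 -12 -12 -5 -5
/      : 5 -12 -12 1
over   : 5 -12 -12 1 -12
+      : 5 -12 -12 -11
*      : 5 -12 132
swap   : 5 132 -12
11     : 5 132 -12 11
+      : 5 132 -1
-      : 5 133
over   : 5 133 5
negate : 5 133 -5
-8     : 5 133 -5 -8
negate : 5 133 -5 8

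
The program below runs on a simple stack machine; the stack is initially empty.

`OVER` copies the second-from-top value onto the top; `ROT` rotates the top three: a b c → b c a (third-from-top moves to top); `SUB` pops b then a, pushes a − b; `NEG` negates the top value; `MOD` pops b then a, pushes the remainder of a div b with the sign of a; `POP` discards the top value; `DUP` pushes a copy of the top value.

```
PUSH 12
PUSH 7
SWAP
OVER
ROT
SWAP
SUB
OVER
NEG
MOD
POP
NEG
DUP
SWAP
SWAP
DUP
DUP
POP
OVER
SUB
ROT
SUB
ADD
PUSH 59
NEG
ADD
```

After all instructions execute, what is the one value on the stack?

PUSH 12 -> [12]
PUSH 7  -> [12, 7]
SWAP    -> [7, 12]
OVER    -> [7, 12, 7]
ROT     -> [12, 7, 7]
SWAP    -> [12, 7, 7]
SUB     -> [12, 0]
OVER    -> [12, 0, 12]
NEG     -> [12, 0, -12]
MOD     -> [12, 0]
POP     -> [12]
NEG     -> [-12]
DUP     -> [-12, -12]
SWAP    -> [-12, -12]
SWAP    -> [-12, -12]
DUP     -> [-12, -12, -12]
DUP     -> [-12, -12, -12, -12]
POP     -> [-12, -12, -12]
OVER    -> [-12, -12, -12, -12]
SUB     -> [-12, -12, 0]
ROT     -> [-12, 0, -12]
SUB     -> [-12, 12]
ADD     -> [0]
PUSH 59 -> [0, 59]
NEG     -> [0, -59]
ADD     -> [-59]

-59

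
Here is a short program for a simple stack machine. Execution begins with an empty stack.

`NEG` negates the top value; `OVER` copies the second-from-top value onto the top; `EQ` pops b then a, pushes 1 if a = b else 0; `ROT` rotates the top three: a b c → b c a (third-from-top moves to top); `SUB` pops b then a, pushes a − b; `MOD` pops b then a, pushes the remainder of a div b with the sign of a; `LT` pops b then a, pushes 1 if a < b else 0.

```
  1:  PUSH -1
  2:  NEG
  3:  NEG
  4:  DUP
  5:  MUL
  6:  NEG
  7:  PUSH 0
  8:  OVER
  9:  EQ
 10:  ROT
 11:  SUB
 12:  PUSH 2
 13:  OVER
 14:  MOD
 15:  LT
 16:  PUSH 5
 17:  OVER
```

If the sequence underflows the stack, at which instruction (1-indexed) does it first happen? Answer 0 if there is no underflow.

10

PUSH -1 -> -1
NEG     -> 1
NEG     -> -1
DUP     -> -1 -1
MUL     -> 1
NEG     -> -1
PUSH 0  -> -1 0
OVER    -> -1 0 -1
EQ      -> -1 0
ROT  — needs 3 operands, stack has 2 → underflow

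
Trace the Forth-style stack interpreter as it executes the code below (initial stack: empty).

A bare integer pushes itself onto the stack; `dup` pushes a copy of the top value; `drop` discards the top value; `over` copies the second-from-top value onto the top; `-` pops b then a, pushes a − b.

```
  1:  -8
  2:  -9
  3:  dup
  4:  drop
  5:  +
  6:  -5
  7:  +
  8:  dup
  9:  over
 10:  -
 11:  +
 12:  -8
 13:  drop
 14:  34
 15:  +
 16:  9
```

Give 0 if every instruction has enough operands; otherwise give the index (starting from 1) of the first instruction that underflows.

-8   -> -8
-9   -> -8 -9
dup  -> -8 -9 -9
drop -> -8 -9
+    -> -17
-5   -> -17 -5
+    -> -22
dup  -> -22 -22
over -> -22 -22 -22
-    -> -22 0
+    -> -22
-8   -> -22 -8
drop -> -22
34   -> -22 34
+    -> 12
9    -> 12 9

0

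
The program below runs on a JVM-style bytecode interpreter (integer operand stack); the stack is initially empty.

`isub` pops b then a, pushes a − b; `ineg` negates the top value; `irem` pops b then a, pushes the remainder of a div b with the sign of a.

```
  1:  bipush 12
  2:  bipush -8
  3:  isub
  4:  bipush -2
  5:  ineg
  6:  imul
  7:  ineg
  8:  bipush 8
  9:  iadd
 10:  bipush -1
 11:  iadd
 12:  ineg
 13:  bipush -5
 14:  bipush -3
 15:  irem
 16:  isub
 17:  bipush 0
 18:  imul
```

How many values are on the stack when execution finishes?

bipush 12  [12]
bipush -8  [12, -8]
isub       [20]
bipush -2  [20, -2]
ineg       [20, 2]
imul       [40]
ineg       [-40]
bipush 8   [-40, 8]
iadd       [-32]
bipush -1  [-32, -1]
iadd       [-33]
ineg       [33]
bipush -5  [33, -5]
bipush -3  [33, -5, -3]
irem       [33, -2]
isub       [35]
bipush 0   [35, 0]
imul       [0]

1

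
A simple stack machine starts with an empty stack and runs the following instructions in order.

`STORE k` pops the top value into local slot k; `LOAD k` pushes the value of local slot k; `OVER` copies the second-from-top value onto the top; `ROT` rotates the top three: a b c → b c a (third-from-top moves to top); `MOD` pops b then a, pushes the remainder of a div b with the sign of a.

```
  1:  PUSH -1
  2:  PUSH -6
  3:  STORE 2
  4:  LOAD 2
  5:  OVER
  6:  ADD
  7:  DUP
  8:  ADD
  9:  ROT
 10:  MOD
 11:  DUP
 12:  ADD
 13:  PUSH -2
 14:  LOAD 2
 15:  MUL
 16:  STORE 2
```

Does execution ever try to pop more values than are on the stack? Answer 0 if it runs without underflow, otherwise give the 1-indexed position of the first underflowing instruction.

9

PUSH -1  [-1]
PUSH -6  [-1, -6]
STORE 2  [-1]
LOAD 2   [-1, -6]
OVER     [-1, -6, -1]
ADD      [-1, -7]
DUP      [-1, -7, -7]
ADD      [-1, -14]
ROT  — needs 3 operands, stack has 2 → underflow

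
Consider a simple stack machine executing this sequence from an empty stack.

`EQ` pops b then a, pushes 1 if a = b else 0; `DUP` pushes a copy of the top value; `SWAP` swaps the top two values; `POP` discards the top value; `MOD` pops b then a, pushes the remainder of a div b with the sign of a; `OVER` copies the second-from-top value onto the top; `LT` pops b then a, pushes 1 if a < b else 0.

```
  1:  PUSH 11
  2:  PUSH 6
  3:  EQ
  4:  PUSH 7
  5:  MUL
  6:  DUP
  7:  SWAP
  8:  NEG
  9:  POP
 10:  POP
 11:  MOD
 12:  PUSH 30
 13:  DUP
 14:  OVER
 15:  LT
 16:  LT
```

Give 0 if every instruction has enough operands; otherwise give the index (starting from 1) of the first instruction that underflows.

11

PUSH 11 → 11
PUSH 6  → 11 6
EQ      → 0
PUSH 7  → 0 7
MUL     → 0
DUP     → 0 0
SWAP    → 0 0
NEG     → 0 0
POP     → 0
POP     → (empty)
MOD  — needs 2 operands, stack has 0 → underflow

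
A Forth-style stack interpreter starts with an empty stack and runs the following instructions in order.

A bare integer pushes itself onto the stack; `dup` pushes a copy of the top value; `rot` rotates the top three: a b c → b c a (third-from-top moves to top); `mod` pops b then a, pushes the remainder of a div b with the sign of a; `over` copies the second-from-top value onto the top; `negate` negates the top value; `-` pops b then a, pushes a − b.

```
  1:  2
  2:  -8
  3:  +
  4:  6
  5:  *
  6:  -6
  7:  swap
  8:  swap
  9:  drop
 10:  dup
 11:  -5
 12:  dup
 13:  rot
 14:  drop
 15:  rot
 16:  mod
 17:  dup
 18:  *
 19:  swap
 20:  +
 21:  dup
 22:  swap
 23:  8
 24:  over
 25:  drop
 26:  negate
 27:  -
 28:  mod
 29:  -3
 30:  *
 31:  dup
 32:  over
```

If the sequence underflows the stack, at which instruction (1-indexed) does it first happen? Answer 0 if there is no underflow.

0

2      : 2
-8     : 2 -8
+      : -6
6      : -6 6
*      : -36
-6     : -36 -6
swap   : -6 -36
swap   : -36 -6
drop   : -36
dup    : -36 -36
-5     : -36 -36 -5
dup    : -36 -36 -5 -5
rot    : -36 -5 -5 -36
drop   : -36 -5 -5
rot    : -5 -5 -36
mod    : -5 -5
dup    : -5 -5 -5
*      : -5 25
swap   : 25 -5
+      : 20
dup    : 20 20
swap   : 20 20
8      : 20 20 8
over   : 20 20 8 20
drop   : 20 20 8
negate : 20 20 -8
-      : 20 28
mod    : 20
-3     : 20 -3
*      : -60
dup    : -60 -60
over   : -60 -60 -60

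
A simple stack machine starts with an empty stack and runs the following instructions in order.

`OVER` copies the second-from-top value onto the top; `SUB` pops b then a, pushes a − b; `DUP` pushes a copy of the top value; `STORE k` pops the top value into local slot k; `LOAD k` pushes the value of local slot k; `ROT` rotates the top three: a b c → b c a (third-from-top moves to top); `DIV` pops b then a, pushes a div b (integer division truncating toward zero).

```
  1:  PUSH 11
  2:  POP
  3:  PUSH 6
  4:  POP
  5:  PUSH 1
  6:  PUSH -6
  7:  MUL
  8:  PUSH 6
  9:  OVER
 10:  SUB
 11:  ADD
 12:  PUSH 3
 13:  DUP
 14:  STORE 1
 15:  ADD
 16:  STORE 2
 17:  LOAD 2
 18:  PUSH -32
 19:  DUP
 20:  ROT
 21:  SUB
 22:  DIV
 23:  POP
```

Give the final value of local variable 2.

9

PUSH 11  → 11
POP      → (empty)
PUSH 6   → 6
POP      → (empty)
PUSH 1   → 1
PUSH -6  → 1 -6
MUL      → -6
PUSH 6   → -6 6
OVER     → -6 6 -6
SUB      → -6 12
ADD      → 6
PUSH 3   → 6 3
DUP      → 6 3 3
STORE 1  → 6 3
ADD      → 9
STORE 2  → (empty)
LOAD 2   → 9
PUSH -32 → 9 -32
DUP      → 9 -32 -32
ROT      → -32 -32 9
SUB      → -32 -41
DIV      → 0
POP      → (empty)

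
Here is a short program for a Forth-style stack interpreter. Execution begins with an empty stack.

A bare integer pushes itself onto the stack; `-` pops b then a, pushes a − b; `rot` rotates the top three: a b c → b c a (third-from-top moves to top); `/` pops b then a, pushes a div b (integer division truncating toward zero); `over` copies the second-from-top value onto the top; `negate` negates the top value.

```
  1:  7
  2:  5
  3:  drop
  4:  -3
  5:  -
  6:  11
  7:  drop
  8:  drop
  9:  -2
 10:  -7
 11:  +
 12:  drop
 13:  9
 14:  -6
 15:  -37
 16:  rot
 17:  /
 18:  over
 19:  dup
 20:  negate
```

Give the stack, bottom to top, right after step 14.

[9, -6]

7     [7]
5     [7, 5]
drop  [7]
-3    [7, -3]
-     [10]
11    [10, 11]
drop  [10]
drop  []
-2    [-2]
-7    [-2, -7]
+     [-9]
drop  []
9     [9]
-6    [9, -6]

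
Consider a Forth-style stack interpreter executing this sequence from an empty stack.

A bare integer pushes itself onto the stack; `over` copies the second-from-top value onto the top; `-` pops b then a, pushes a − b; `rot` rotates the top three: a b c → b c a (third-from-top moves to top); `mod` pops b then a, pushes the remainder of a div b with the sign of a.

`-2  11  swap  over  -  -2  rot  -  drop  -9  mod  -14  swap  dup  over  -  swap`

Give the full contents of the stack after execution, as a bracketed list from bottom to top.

-2   -> -2
11   -> -2 11
swap -> 11 -2
over -> 11 -2 11
-    -> 11 -13
-2   -> 11 -13 -2
rot  -> -13 -2 11
-    -> -13 -13
drop -> -13
-9   -> -13 -9
mod  -> -4
-14  -> -4 -14
swap -> -14 -4
dup  -> -14 -4 -4
over -> -14 -4 -4 -4
-    -> -14 -4 0
swap -> -14 0 -4

[-14, 0, -4]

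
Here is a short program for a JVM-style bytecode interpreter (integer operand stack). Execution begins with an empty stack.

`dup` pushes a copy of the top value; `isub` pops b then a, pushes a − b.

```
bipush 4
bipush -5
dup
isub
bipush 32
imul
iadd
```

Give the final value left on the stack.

bipush 4  : [4]
bipush -5 : [4, -5]
dup       : [4, -5, -5]
isub      : [4, 0]
bipush 32 : [4, 0, 32]
imul      : [4, 0]
iadd      : [4]

4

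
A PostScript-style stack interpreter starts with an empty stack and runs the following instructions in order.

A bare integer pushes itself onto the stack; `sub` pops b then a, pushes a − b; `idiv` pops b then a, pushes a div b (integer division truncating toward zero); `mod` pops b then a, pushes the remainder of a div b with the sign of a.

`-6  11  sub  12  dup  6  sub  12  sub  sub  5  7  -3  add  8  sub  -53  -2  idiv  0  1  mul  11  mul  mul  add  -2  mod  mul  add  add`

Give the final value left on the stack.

1

-6    -6
11    -6 11
sub   -17
12    -17 12
dup   -17 12 12
6     -17 12 12 6
sub   -17 12 6
12    -17 12 6 12
sub   -17 12 -6
sub   -17 18
5     -17 18 5
7     -17 18 5 7
-3    -17 18 5 7 -3
add   -17 18 5 4
8     -17 18 5 4 8
sub   -17 18 5 -4
-53   -17 18 5 -4 -53
-2    -17 18 5 -4 -53 -2
idiv  -17 18 5 -4 26
0     -17 18 5 -4 26 0
1     -17 18 5 -4 26 0 1
mul   -17 18 5 -4 26 0
11    -17 18 5 -4 26 0 11
mul   -17 18 5 -4 26 0
mul   -17 18 5 -4 0
add   -17 18 5 -4
-2    -17 18 5 -4 -2
mod   -17 18 5 0
mul   -17 18 0
add   -17 18
add   1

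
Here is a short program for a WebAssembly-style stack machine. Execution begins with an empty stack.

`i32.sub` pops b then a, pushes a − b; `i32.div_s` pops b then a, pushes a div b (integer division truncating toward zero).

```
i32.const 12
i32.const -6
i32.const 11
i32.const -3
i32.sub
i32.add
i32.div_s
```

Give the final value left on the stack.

1

i32.const 12  12
i32.const -6  12 -6
i32.const 11  12 -6 11
i32.const -3  12 -6 11 -3
i32.sub       12 -6 14
i32.add       12 8
i32.div_s     1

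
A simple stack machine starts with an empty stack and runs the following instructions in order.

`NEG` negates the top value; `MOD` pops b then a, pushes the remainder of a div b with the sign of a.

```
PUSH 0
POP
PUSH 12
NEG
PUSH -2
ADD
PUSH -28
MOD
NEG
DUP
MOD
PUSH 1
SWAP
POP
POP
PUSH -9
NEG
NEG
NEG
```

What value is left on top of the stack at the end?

PUSH 0   -> 0
POP      -> (empty)
PUSH 12  -> 12
NEG      -> -12
PUSH -2  -> -12 -2
ADD      -> -14
PUSH -28 -> -14 -28
MOD      -> -14
NEG      -> 14
DUP      -> 14 14
MOD      -> 0
PUSH 1   -> 0 1
SWAP     -> 1 0
POP      -> 1
POP      -> (empty)
PUSH -9  -> -9
NEG      -> 9
NEG      -> -9
NEG      -> 9

9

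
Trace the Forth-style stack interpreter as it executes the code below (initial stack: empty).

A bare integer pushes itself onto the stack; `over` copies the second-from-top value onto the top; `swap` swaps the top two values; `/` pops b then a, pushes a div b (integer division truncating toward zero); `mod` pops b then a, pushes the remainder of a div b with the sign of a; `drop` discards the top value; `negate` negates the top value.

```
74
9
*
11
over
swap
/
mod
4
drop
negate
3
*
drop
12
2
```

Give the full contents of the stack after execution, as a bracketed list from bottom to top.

74      [74]
9       [74, 9]
*       [666]
11      [666, 11]
over    [666, 11, 666]
swap    [666, 666, 11]
/       [666, 60]
mod     [6]
4       [6, 4]
drop    [6]
negate  [-6]
3       [-6, 3]
*       [-18]
drop    []
12      [12]
2       [12, 2]

[12, 2]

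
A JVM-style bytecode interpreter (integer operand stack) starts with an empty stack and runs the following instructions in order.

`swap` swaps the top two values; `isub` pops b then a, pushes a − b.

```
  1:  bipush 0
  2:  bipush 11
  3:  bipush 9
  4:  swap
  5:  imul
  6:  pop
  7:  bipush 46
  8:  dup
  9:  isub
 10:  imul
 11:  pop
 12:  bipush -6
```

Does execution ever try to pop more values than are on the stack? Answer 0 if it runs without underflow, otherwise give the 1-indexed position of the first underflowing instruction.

0

bipush 0  : 0
bipush 11 : 0 11
bipush 9  : 0 11 9
swap      : 0 9 11
imul      : 0 99
pop       : 0
bipush 46 : 0 46
dup       : 0 46 46
isub      : 0 0
imul      : 0
pop       : (empty)
bipush -6 : -6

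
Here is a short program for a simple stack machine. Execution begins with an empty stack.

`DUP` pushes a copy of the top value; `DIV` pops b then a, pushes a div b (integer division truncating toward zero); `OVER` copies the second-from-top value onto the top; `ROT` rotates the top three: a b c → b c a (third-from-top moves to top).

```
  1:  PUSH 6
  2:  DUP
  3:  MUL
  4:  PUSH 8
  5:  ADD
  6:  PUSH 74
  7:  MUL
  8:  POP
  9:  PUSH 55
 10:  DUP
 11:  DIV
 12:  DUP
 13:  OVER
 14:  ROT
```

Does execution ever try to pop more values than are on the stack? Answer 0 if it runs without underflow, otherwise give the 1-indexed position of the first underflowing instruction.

0

PUSH 6  → [6]
DUP     → [6, 6]
MUL     → [36]
PUSH 8  → [36, 8]
ADD     → [44]
PUSH 74 → [44, 74]
MUL     → [3256]
POP     → []
PUSH 55 → [55]
DUP     → [55, 55]
DIV     → [1]
DUP     → [1, 1]
OVER    → [1, 1, 1]
ROT     → [1, 1, 1]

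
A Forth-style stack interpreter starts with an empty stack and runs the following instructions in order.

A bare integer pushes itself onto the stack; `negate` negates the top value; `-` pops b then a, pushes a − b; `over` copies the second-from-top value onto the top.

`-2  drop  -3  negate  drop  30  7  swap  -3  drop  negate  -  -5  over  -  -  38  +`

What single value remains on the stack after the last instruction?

117

-2     → [-2]
drop   → []
-3     → [-3]
negate → [3]
drop   → []
30     → [30]
7      → [30, 7]
swap   → [7, 30]
-3     → [7, 30, -3]
drop   → [7, 30]
negate → [7, -30]
-      → [37]
-5     → [37, -5]
over   → [37, -5, 37]
-      → [37, -42]
-      → [79]
38     → [79, 38]
+      → [117]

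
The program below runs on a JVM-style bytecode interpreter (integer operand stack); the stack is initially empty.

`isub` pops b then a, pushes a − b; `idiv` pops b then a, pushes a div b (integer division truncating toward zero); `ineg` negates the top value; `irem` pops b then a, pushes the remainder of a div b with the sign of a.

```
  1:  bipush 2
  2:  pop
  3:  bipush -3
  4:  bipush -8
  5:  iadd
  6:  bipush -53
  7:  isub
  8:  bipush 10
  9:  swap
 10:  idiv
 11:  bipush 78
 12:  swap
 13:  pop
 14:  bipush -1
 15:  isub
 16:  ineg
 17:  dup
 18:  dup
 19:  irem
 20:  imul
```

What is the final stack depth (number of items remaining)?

1

bipush 2   → [2]
pop        → []
bipush -3  → [-3]
bipush -8  → [-3, -8]
iadd       → [-11]
bipush -53 → [-11, -53]
isub       → [42]
bipush 10  → [42, 10]
swap       → [10, 42]
idiv       → [0]
bipush 78  → [0, 78]
swap       → [78, 0]
pop        → [78]
bipush -1  → [78, -1]
isub       → [79]
ineg       → [-79]
dup        → [-79, -79]
dup        → [-79, -79, -79]
irem       → [-79, 0]
imul       → [0]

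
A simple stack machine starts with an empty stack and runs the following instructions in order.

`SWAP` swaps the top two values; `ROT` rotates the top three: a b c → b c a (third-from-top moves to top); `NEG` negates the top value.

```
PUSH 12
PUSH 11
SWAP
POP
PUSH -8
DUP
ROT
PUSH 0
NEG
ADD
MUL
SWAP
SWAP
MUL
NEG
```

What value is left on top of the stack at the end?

-704

PUSH 12 -> [12]
PUSH 11 -> [12, 11]
SWAP    -> [11, 12]
POP     -> [11]
PUSH -8 -> [11, -8]
DUP     -> [11, -8, -8]
ROT     -> [-8, -8, 11]
PUSH 0  -> [-8, -8, 11, 0]
NEG     -> [-8, -8, 11, 0]
ADD     -> [-8, -8, 11]
MUL     -> [-8, -88]
SWAP    -> [-88, -8]
SWAP    -> [-8, -88]
MUL     -> [704]
NEG     -> [-704]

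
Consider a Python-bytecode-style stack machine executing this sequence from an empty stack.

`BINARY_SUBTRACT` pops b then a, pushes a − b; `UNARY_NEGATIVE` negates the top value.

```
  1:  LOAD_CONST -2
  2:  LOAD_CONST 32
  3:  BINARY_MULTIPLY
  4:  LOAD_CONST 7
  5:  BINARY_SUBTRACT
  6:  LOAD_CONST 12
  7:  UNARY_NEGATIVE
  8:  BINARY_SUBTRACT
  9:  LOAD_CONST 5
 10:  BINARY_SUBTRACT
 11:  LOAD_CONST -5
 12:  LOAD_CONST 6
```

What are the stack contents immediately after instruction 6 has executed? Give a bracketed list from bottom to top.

LOAD_CONST -2   -> -2
LOAD_CONST 32   -> -2 32
BINARY_MULTIPLY -> -64
LOAD_CONST 7    -> -64 7
BINARY_SUBTRACT -> -71
LOAD_CONST 12   -> -71 12

[-71, 12]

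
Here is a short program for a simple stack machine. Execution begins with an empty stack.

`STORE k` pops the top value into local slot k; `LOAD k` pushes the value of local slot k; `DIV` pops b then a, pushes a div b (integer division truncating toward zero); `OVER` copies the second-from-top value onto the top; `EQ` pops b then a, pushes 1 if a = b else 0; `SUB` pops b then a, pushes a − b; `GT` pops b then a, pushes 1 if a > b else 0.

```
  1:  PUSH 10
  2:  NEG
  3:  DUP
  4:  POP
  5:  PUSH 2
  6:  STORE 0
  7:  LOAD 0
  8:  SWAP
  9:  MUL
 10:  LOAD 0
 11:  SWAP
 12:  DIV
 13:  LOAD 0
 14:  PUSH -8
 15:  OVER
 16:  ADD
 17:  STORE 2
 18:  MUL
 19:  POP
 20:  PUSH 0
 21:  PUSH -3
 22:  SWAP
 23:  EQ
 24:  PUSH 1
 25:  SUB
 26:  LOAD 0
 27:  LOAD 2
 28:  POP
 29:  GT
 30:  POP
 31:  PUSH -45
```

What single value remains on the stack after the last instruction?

-45

PUSH 10  → 10
NEG      → -10
DUP      → -10 -10
POP      → -10
PUSH 2   → -10 2
STORE 0  → -10
LOAD 0   → -10 2
SWAP     → 2 -10
MUL      → -20
LOAD 0   → -20 2
SWAP     → 2 -20
DIV      → 0
LOAD 0   → 0 2
PUSH -8  → 0 2 -8
OVER     → 0 2 -8 2
ADD      → 0 2 -6
STORE 2  → 0 2
MUL      → 0
POP      → (empty)
PUSH 0   → 0
PUSH -3  → 0 -3
SWAP     → -3 0
EQ       → 0
PUSH 1   → 0 1
SUB      → -1
LOAD 0   → -1 2
LOAD 2   → -1 2 -6
POP      → -1 2
GT       → 0
POP      → (empty)
PUSH -45 → -45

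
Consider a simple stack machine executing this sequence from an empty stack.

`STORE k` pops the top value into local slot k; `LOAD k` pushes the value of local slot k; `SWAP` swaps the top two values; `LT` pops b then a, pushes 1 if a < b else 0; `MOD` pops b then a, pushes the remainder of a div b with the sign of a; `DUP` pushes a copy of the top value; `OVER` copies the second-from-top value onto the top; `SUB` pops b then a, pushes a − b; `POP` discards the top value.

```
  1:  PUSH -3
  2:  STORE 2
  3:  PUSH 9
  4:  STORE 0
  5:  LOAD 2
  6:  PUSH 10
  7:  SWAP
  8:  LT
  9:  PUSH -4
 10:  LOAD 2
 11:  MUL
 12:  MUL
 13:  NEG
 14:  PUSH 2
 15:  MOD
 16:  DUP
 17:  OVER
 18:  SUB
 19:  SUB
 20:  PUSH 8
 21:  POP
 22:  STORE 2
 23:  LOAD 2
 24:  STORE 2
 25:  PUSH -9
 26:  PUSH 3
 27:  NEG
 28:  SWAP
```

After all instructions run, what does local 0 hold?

PUSH -3 : -3
STORE 2 : (empty)
PUSH 9  : 9
STORE 0 : (empty)
LOAD 2  : -3
PUSH 10 : -3 10
SWAP    : 10 -3
LT      : 0
PUSH -4 : 0 -4
LOAD 2  : 0 -4 -3
MUL     : 0 12
MUL     : 0
NEG     : 0
PUSH 2  : 0 2
MOD     : 0
DUP     : 0 0
OVER    : 0 0 0
SUB     : 0 0
SUB     : 0
PUSH 8  : 0 8
POP     : 0
STORE 2 : (empty)
LOAD 2  : 0
STORE 2 : (empty)
PUSH -9 : -9
PUSH 3  : -9 3
NEG     : -9 -3
SWAP    : -3 -9

9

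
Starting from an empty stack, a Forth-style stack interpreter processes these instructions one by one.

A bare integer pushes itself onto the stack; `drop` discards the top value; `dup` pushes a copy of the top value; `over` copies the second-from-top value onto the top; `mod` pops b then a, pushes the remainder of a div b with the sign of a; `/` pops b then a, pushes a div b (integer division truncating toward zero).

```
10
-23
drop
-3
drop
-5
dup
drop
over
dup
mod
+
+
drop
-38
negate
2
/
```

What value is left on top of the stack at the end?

19

10     -> 10
-23    -> 10 -23
drop   -> 10
-3     -> 10 -3
drop   -> 10
-5     -> 10 -5
dup    -> 10 -5 -5
drop   -> 10 -5
over   -> 10 -5 10
dup    -> 10 -5 10 10
mod    -> 10 -5 0
+      -> 10 -5
+      -> 5
drop   -> (empty)
-38    -> -38
negate -> 38
2      -> 38 2
/      -> 19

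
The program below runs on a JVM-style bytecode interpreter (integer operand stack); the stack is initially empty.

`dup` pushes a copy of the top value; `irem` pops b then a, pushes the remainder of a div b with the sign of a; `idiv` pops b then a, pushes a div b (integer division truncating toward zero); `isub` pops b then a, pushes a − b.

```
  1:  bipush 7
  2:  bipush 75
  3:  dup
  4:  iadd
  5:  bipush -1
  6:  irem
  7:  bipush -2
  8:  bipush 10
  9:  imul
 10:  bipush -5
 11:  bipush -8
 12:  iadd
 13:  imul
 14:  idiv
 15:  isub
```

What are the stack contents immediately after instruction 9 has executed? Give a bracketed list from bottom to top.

[7, 0, -20]

bipush 7  : [7]
bipush 75 : [7, 75]
dup       : [7, 75, 75]
iadd      : [7, 150]
bipush -1 : [7, 150, -1]
irem      : [7, 0]
bipush -2 : [7, 0, -2]
bipush 10 : [7, 0, -2, 10]
imul      : [7, 0, -20]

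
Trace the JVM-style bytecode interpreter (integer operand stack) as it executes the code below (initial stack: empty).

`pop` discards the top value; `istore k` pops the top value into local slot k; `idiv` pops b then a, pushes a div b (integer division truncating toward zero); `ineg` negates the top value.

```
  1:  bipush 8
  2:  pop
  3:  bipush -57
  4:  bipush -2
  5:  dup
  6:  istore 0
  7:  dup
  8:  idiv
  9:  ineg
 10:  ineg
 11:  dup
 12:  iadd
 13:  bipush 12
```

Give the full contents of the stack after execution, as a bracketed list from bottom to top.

[-57, 2, 12]

bipush 8   : 8
pop        : (empty)
bipush -57 : -57
bipush -2  : -57 -2
dup        : -57 -2 -2
istore 0   : -57 -2
dup        : -57 -2 -2
idiv       : -57 1
ineg       : -57 -1
ineg       : -57 1
dup        : -57 1 1
iadd       : -57 2
bipush 12  : -57 2 12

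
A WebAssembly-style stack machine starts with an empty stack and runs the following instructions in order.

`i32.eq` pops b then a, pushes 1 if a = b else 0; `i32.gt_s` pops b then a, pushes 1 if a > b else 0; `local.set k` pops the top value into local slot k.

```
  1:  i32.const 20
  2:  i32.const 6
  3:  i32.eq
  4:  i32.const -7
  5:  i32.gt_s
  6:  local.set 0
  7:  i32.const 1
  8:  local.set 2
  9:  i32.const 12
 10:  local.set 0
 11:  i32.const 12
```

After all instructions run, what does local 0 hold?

12

i32.const 20 -> 20
i32.const 6  -> 20 6
i32.eq       -> 0
i32.const -7 -> 0 -7
i32.gt_s     -> 1
local.set 0  -> (empty)
i32.const 1  -> 1
local.set 2  -> (empty)
i32.const 12 -> 12
local.set 0  -> (empty)
i32.const 12 -> 12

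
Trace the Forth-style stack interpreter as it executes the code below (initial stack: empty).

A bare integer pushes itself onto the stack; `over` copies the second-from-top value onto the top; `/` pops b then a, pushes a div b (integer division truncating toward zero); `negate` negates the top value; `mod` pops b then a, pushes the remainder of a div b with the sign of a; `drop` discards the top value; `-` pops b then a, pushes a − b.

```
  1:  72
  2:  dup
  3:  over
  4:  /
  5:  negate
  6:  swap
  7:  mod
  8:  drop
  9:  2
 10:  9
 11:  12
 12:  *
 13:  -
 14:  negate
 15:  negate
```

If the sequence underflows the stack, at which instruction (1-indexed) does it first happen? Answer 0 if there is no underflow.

0

72     -> [72]
dup    -> [72, 72]
over   -> [72, 72, 72]
/      -> [72, 1]
negate -> [72, -1]
swap   -> [-1, 72]
mod    -> [-1]
drop   -> []
2      -> [2]
9      -> [2, 9]
12     -> [2, 9, 12]
*      -> [2, 108]
-      -> [-106]
negate -> [106]
negate -> [-106]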